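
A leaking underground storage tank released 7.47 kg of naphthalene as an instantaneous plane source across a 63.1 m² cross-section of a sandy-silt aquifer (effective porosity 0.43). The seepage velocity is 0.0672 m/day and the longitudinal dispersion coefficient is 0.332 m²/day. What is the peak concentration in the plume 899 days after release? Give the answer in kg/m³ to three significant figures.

The peak of an instantaneous 1D plume sits at x = vt; there the Gaussian factor is 1 and C_max = M/(n_e·A·√(4πDt)), where n_e·A is the pore area the mass is dissolved in.
√(4πDt) = √(4π × 0.332 × 899) = 61.24 m, so C_max = 7.47/(0.43 × 63.1 × 61.24) = 0.00450 kg/m³.

0.00450 kg/m³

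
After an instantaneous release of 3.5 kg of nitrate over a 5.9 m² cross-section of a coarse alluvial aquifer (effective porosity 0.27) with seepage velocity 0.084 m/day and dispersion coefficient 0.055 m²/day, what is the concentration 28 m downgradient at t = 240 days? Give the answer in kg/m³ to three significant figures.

For an instantaneous plane source, C(x,t) = M/(n_e·A·√(4πDt)) · exp(−(x−vt)²/(4Dt)), with n_e·A the pore (flow) area.
Plume center vt = 0.084 × 240 = 20.16 m, so the well at 28 m is 7.84 m downgradient of the peak.
√(4πDt) = 12.88 m, giving peak height M/(n_e·A·√(4πDt)) = 3.5/(0.27 × 5.9 × 12.88) = 0.1706 kg/m³.
(x−vt)²/(4Dt) = (7.84)²/(4 × 0.055 × 240) = 1.164; exp(−1.164) = 0.3122.
C = 0.1706 × 0.3122 = 0.0533 kg/m³.

0.0533 kg/m³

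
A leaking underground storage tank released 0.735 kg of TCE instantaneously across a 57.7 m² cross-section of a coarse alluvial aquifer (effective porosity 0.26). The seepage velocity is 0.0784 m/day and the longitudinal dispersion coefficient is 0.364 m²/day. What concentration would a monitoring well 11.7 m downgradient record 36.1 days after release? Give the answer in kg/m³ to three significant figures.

0.000853 kg/m³

For an instantaneous plane source, C(x,t) = M/(n_e·A·√(4πDt)) · exp(−(x−vt)²/(4Dt)), with n_e·A the pore (flow) area.
Plume center vt = 0.0784 × 36.1 = 2.83024 m, so the well at 11.7 m is 8.86976 m downgradient of the peak.
√(4πDt) = 12.85 m, giving peak height M/(n_e·A·√(4πDt)) = 0.735/(0.26 × 57.7 × 12.85) = 0.003813 kg/m³.
(x−vt)²/(4Dt) = (8.86976)²/(4 × 0.364 × 36.1) = 1.497; exp(−1.497) = 0.2238.
C = 0.003813 × 0.2238 = 0.000853 kg/m³.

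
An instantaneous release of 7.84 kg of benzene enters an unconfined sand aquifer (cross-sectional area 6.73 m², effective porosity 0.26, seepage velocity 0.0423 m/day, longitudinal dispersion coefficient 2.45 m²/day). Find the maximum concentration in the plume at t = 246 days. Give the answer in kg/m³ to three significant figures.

0.0515 kg/m³

The peak of an instantaneous 1D plume sits at x = vt; there the Gaussian factor is 1 and C_max = M/(n_e·A·√(4πDt)), where n_e·A is the pore area the mass is dissolved in.
√(4πDt) = √(4π × 2.45 × 246) = 87.03 m, so C_max = 7.84/(0.26 × 6.73 × 87.03) = 0.0515 kg/m³.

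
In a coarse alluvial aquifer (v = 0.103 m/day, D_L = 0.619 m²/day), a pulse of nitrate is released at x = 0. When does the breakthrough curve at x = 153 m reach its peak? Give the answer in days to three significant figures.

1430 days

For the 1D instantaneous-source solution, setting ∂C/∂t = 0 at fixed x gives v²t² + 2Dt − x² = 0, so t = (√(D² + v²x²) − D)/v².
√(D² + v²x²) = √(0.619² + 0.103² × 153²) = 15.77; v² = 0.010609.
t = (15.77 − 0.619)/0.010609 = 1430 days (vs. the pure-advection estimate x/v = 1490 d).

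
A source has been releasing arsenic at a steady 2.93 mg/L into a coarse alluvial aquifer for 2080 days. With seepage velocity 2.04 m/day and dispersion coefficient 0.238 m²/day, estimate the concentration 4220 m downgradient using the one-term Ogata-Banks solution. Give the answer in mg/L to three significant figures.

For a continuous step input, C/C₀ ≈ ½·erfc((x−vt)/(2√(Dt))).
vt = 2.04 × 2080 = 4243.2 m and 2√(Dt) = 2√(0.238 × 2080) = 44.50 m.
Argument (x−vt)/(2√(Dt)) = (4220 − 4243.2)/44.50 = -0.5213; ½·erfc(-0.5213) = 0.7695.
C = 2.93 × 0.7695 = 2.25 mg/L.

2.25 mg/L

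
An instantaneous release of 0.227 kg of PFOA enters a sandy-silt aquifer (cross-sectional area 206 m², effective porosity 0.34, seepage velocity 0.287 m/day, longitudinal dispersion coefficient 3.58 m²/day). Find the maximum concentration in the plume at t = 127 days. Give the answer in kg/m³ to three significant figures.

4.29e-05 kg/m³

The peak of an instantaneous 1D plume sits at x = vt; there the Gaussian factor is 1 and C_max = M/(n_e·A·√(4πDt)), where n_e·A is the pore area the mass is dissolved in.
√(4πDt) = √(4π × 3.58 × 127) = 75.59 m, so C_max = 0.227/(0.34 × 206 × 75.59) = 4.29e-05 kg/m³.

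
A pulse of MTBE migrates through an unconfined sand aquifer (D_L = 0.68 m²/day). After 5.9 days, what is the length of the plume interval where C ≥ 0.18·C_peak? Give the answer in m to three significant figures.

The plume is Gaussian with σ = √(2Dt) = √(2 × 0.68 × 5.9) = 2.833 m.
C/C_peak = exp(−Δx²/(2σ²)) = 0.18 ⇒ Δx = σ·√(−2 ln 0.18) = 2.833 × 1.852 = 5.247 m.
Width = 2Δx = 10.5 m.

10.5 m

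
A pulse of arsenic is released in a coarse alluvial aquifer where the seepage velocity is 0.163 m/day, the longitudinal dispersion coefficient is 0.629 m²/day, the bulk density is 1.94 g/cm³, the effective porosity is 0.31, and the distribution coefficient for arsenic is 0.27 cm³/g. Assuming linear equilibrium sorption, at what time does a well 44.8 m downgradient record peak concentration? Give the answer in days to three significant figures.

Retardation factor R = 1 + ρ_b·K_d/n = 1 + 1.94 × 0.27/0.31 = 2.690.
Sorption retards both mechanisms: v_R = v/R = 0.06059 m/day, D_R = D/R = 0.2338 m²/day.
Peak time from v_R²t² + 2D_R t − x² = 0: t = (√(D_R² + v_R²x²) − D_R)/v_R².
√(D_R² + v_R²x²) = √(0.2338² + 0.06059² × 44.8²) = 2.724; v_R² = 0.003671.
t = (2.724 − 0.2338)/0.003671 = 678 days.

678 days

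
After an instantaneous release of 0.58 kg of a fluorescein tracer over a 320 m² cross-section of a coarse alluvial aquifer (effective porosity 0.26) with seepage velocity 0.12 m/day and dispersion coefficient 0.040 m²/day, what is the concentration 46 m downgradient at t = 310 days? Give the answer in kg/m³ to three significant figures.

0.000117 kg/m³

For an instantaneous plane source, C(x,t) = M/(n_e·A·√(4πDt)) · exp(−(x−vt)²/(4Dt)), with n_e·A the pore (flow) area.
Plume center vt = 0.12 × 310 = 37.2 m, so the well at 46 m is 8.8 m downgradient of the peak.
√(4πDt) = 12.48 m, giving peak height M/(n_e·A·√(4πDt)) = 0.58/(0.26 × 320 × 12.48) = 0.0005586 kg/m³.
(x−vt)²/(4Dt) = (8.8)²/(4 × 0.040 × 310) = 1.561; exp(−1.561) = 0.2099.
C = 0.0005586 × 0.2099 = 0.000117 kg/m³.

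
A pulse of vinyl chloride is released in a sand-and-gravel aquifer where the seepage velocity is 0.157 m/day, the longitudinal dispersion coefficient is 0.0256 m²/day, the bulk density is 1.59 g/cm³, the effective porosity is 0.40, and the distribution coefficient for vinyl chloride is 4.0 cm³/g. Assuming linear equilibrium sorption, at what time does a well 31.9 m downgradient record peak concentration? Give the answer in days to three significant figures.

Retardation factor R = 1 + ρ_b·K_d/n = 1 + 1.59 × 4.0/0.40 = 16.90.
Sorption retards both mechanisms: v_R = v/R = 0.009290 m/day, D_R = D/R = 0.001515 m²/day.
Peak time from v_R²t² + 2D_R t − x² = 0: t = (√(D_R² + v_R²x²) − D_R)/v_R².
√(D_R² + v_R²x²) = √(0.001515² + 0.009290² × 31.9²) = 0.2964; v_R² = 8.630e-05.
t = (0.2964 − 0.001515)/8.630e-05 = 3420 days.

3420 days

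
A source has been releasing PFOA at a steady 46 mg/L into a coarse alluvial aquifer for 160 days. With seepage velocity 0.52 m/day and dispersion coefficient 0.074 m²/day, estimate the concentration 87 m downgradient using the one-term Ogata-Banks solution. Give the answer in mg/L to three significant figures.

For a continuous step input, C/C₀ ≈ ½·erfc((x−vt)/(2√(Dt))).
vt = 0.52 × 160 = 83.2 m and 2√(Dt) = 2√(0.074 × 160) = 6.882 m.
Argument (x−vt)/(2√(Dt)) = (87 − 83.2)/6.882 = 0.5522; ½·erfc(0.5522) = 0.2174.
C = 46 × 0.2174 = 10.0 mg/L.

10.0 mg/L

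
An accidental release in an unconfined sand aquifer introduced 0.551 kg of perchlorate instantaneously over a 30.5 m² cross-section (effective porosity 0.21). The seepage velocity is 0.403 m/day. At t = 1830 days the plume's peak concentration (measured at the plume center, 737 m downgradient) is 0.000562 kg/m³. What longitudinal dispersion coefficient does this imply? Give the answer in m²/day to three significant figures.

1.02 m²/day

At the plume center C_max = M/(n_e·A·√(4πDt)), so D = M²/(4πt·(n_e·A·C_max)²).
n_e·A·C_max = 0.21 × 30.5 × 0.000562 = 0.003600 kg/m.
D = 0.551²/(4π × 1830 × 0.003600²) = 1.02 m²/day.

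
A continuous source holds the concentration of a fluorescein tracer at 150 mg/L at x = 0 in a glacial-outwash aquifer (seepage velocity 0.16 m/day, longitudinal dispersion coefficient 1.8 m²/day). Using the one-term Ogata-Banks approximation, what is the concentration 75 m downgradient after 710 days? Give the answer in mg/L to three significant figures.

For a continuous step input, C/C₀ ≈ ½·erfc((x−vt)/(2√(Dt))).
vt = 0.16 × 710 = 113.6 m and 2√(Dt) = 2√(1.8 × 710) = 71.50 m.
Argument (x−vt)/(2√(Dt)) = (75 − 113.6)/71.50 = -0.5399; ½·erfc(-0.5399) = 0.7774.
C = 150 × 0.7774 = 117 mg/L.

117 mg/L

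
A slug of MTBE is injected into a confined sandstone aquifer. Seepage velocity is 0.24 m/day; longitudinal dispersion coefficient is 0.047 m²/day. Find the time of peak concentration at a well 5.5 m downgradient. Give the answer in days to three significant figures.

For the 1D instantaneous-source solution, setting ∂C/∂t = 0 at fixed x gives v²t² + 2Dt − x² = 0, so t = (√(D² + v²x²) − D)/v².
√(D² + v²x²) = √(0.047² + 0.24² × 5.5²) = 1.321; v² = 0.0576.
t = (1.321 − 0.047)/0.0576 = 22.1 days (vs. the pure-advection estimate x/v = 22.9 d).

22.1 days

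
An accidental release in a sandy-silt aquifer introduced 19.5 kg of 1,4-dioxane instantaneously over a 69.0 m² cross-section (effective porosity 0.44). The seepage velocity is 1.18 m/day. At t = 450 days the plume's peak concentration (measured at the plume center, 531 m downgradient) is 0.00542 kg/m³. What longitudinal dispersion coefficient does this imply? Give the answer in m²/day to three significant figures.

At the plume center C_max = M/(n_e·A·√(4πDt)), so D = M²/(4πt·(n_e·A·C_max)²).
n_e·A·C_max = 0.44 × 69.0 × 0.00542 = 0.1646 kg/m.
D = 19.5²/(4π × 450 × 0.1646²) = 2.48 m²/day.

2.48 m²/day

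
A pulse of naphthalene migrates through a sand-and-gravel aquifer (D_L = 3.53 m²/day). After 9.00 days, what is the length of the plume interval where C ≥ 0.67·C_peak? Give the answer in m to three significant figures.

14.3 m

The plume is Gaussian with σ = √(2Dt) = √(2 × 3.53 × 9.00) = 7.971 m.
C/C_peak = exp(−Δx²/(2σ²)) = 0.67 ⇒ Δx = σ·√(−2 ln 0.67) = 7.971 × 0.8950 = 7.134 m.
Width = 2Δx = 14.3 m.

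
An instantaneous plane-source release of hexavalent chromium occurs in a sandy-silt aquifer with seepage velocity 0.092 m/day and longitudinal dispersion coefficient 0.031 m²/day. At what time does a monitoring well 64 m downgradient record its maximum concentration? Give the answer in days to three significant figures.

For the 1D instantaneous-source solution, setting ∂C/∂t = 0 at fixed x gives v²t² + 2Dt − x² = 0, so t = (√(D² + v²x²) − D)/v².
√(D² + v²x²) = √(0.031² + 0.092² × 64²) = 5.888; v² = 0.008464.
t = (5.888 − 0.031)/0.008464 = 692 days (vs. the pure-advection estimate x/v = 696 d).

692 days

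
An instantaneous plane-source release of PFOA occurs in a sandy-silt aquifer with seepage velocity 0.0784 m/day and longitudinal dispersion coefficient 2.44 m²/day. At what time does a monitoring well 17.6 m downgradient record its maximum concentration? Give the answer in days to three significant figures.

59.1 days

For the 1D instantaneous-source solution, setting ∂C/∂t = 0 at fixed x gives v²t² + 2Dt − x² = 0, so t = (√(D² + v²x²) − D)/v².
√(D² + v²x²) = √(2.44² + 0.0784² × 17.6²) = 2.803; v² = 0.00614656.
t = (2.803 − 2.44)/0.00614656 = 59.1 days (vs. the pure-advection estimate x/v = 224 d).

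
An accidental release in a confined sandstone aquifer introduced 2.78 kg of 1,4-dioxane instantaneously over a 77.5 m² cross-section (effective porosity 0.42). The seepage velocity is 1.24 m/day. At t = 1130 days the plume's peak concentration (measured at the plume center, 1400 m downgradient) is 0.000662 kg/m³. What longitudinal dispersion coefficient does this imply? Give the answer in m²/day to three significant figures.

At the plume center C_max = M/(n_e·A·√(4πDt)), so D = M²/(4πt·(n_e·A·C_max)²).
n_e·A·C_max = 0.42 × 77.5 × 0.000662 = 0.02155 kg/m.
D = 2.78²/(4π × 1130 × 0.02155²) = 1.17 m²/day.

1.17 m²/day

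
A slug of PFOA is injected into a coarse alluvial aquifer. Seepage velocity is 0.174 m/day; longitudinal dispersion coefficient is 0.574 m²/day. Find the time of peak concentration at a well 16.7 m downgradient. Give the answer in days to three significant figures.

78.9 days

For the 1D instantaneous-source solution, setting ∂C/∂t = 0 at fixed x gives v²t² + 2Dt − x² = 0, so t = (√(D² + v²x²) − D)/v².
√(D² + v²x²) = √(0.574² + 0.174² × 16.7²) = 2.962; v² = 0.030276.
t = (2.962 − 0.574)/0.030276 = 78.9 days (vs. the pure-advection estimate x/v = 96.0 d).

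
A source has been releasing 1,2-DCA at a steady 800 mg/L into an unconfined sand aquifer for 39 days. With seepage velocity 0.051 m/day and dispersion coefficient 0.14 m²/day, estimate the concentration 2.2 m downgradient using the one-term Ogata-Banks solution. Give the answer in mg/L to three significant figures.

For a continuous step input, C/C₀ ≈ ½·erfc((x−vt)/(2√(Dt))).
vt = 0.051 × 39 = 1.989 m and 2√(Dt) = 2√(0.14 × 39) = 4.673 m.
Argument (x−vt)/(2√(Dt)) = (2.2 − 1.989)/4.673 = 0.04515; ½·erfc(0.04515) = 0.4745.
C = 800 × 0.4745 = 380 mg/L.

380 mg/L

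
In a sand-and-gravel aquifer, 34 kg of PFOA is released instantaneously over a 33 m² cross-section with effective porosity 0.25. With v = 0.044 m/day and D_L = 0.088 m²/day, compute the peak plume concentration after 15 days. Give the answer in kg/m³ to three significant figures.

The peak of an instantaneous 1D plume sits at x = vt; there the Gaussian factor is 1 and C_max = M/(n_e·A·√(4πDt)), where n_e·A is the pore area the mass is dissolved in.
√(4πDt) = √(4π × 0.088 × 15) = 4.073 m, so C_max = 34/(0.25 × 33 × 4.073) = 1.01 kg/m³.

1.01 kg/m³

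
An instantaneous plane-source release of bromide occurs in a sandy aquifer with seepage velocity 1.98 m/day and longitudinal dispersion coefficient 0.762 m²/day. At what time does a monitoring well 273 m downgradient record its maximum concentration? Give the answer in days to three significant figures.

For the 1D instantaneous-source solution, setting ∂C/∂t = 0 at fixed x gives v²t² + 2Dt − x² = 0, so t = (√(D² + v²x²) − D)/v².
√(D² + v²x²) = √(0.762² + 1.98² × 273²) = 540.5; v² = 3.9204.
t = (540.5 − 0.762)/3.9204 = 138 days (vs. the pure-advection estimate x/v = 138 d).

138 days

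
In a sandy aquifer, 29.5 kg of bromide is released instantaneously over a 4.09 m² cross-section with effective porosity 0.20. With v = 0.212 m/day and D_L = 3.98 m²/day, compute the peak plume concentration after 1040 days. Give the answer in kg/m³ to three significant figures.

The peak of an instantaneous 1D plume sits at x = vt; there the Gaussian factor is 1 and C_max = M/(n_e·A·√(4πDt)), where n_e·A is the pore area the mass is dissolved in.
√(4πDt) = √(4π × 3.98 × 1040) = 228.1 m, so C_max = 29.5/(0.20 × 4.09 × 228.1) = 0.158 kg/m³.

0.158 kg/m³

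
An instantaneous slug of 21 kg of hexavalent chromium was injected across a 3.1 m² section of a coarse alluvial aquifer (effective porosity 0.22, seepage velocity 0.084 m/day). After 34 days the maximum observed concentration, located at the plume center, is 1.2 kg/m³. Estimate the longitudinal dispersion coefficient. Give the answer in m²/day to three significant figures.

At the plume center C_max = M/(n_e·A·√(4πDt)), so D = M²/(4πt·(n_e·A·C_max)²).
n_e·A·C_max = 0.22 × 3.1 × 1.2 = 0.8184 kg/m.
D = 21²/(4π × 34 × 0.8184²) = 1.54 m²/day.

1.54 m²/day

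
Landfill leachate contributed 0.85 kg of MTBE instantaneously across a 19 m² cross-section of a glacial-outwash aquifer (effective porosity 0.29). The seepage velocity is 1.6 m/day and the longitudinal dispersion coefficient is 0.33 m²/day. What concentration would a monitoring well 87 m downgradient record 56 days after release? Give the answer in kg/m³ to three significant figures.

0.00924 kg/m³

For an instantaneous plane source, C(x,t) = M/(n_e·A·√(4πDt)) · exp(−(x−vt)²/(4Dt)), with n_e·A the pore (flow) area.
Plume center vt = 1.6 × 56 = 89.6 m, so the well at 87 m is 2.6 m upgradient of the peak.
√(4πDt) = 15.24 m, giving peak height M/(n_e·A·√(4πDt)) = 0.85/(0.29 × 19 × 15.24) = 0.01012 kg/m³.
(x−vt)²/(4Dt) = (-2.6)²/(4 × 0.33 × 56) = 0.09145; exp(−0.09145) = 0.9126.
C = 0.01012 × 0.9126 = 0.00924 kg/m³.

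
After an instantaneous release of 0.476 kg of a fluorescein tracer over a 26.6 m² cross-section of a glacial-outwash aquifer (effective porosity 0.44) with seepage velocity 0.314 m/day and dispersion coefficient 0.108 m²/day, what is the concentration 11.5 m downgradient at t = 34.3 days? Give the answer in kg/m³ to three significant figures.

For an instantaneous plane source, C(x,t) = M/(n_e·A·√(4πDt)) · exp(−(x−vt)²/(4Dt)), with n_e·A the pore (flow) area.
Plume center vt = 0.314 × 34.3 = 10.7702 m, so the well at 11.5 m is 0.7298 m downgradient of the peak.
√(4πDt) = 6.823 m, giving peak height M/(n_e·A·√(4πDt)) = 0.476/(0.44 × 26.6 × 6.823) = 0.005961 kg/m³.
(x−vt)²/(4Dt) = (0.7298)²/(4 × 0.108 × 34.3) = 0.03594; exp(−0.03594) = 0.9647.
C = 0.005961 × 0.9647 = 0.00575 kg/m³.

0.00575 kg/m³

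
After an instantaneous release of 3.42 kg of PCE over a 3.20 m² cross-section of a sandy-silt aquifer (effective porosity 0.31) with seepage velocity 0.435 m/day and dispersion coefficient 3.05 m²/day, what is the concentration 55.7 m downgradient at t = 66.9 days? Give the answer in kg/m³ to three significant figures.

0.0286 kg/m³

For an instantaneous plane source, C(x,t) = M/(n_e·A·√(4πDt)) · exp(−(x−vt)²/(4Dt)), with n_e·A the pore (flow) area.
Plume center vt = 0.435 × 66.9 = 29.1015 m, so the well at 55.7 m is 26.5985 m downgradient of the peak.
√(4πDt) = 50.64 m, giving peak height M/(n_e·A·√(4πDt)) = 3.42/(0.31 × 3.20 × 50.64) = 0.06808 kg/m³.
(x−vt)²/(4Dt) = (26.5985)²/(4 × 3.05 × 66.9) = 0.8668; exp(−0.8668) = 0.4203.
C = 0.06808 × 0.4203 = 0.0286 kg/m³.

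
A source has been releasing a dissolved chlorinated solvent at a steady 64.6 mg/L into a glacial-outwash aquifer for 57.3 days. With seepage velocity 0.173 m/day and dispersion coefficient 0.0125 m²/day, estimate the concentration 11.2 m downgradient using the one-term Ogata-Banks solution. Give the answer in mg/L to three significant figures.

9.12 mg/L

For a continuous step input, C/C₀ ≈ ½·erfc((x−vt)/(2√(Dt))).
vt = 0.173 × 57.3 = 9.9129 m and 2√(Dt) = 2√(0.0125 × 57.3) = 1.693 m.
Argument (x−vt)/(2√(Dt)) = (11.2 − 9.9129)/1.693 = 0.7602; ½·erfc(0.7602) = 0.1412.
C = 64.6 × 0.1412 = 9.12 mg/L.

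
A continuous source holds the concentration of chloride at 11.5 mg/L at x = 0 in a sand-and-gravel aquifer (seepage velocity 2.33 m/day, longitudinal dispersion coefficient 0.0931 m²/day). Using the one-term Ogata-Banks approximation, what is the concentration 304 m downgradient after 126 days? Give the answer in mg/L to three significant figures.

For a continuous step input, C/C₀ ≈ ½·erfc((x−vt)/(2√(Dt))).
vt = 2.33 × 126 = 293.58 m and 2√(Dt) = 2√(0.0931 × 126) = 6.850 m.
Argument (x−vt)/(2√(Dt)) = (304 − 293.58)/6.850 = 1.521; ½·erfc(1.521) = 0.01574.
C = 11.5 × 0.01574 = 0.181 mg/L.

0.181 mg/L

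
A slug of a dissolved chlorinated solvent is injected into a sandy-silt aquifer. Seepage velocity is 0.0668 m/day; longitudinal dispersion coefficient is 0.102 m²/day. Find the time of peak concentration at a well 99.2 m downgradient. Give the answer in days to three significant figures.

1460 days

For the 1D instantaneous-source solution, setting ∂C/∂t = 0 at fixed x gives v²t² + 2Dt − x² = 0, so t = (√(D² + v²x²) − D)/v².
√(D² + v²x²) = √(0.102² + 0.0668² × 99.2²) = 6.627; v² = 0.00446224.
t = (6.627 − 0.102)/0.00446224 = 1460 days (vs. the pure-advection estimate x/v = 1490 d).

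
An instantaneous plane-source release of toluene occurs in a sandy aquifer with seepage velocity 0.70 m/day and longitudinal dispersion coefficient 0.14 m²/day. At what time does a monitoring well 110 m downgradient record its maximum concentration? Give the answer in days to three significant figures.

For the 1D instantaneous-source solution, setting ∂C/∂t = 0 at fixed x gives v²t² + 2Dt − x² = 0, so t = (√(D² + v²x²) − D)/v².
√(D² + v²x²) = √(0.14² + 0.70² × 110²) = 77.00; v² = 0.49.
t = (77.00 − 0.14)/0.49 = 157 days (vs. the pure-advection estimate x/v = 157 d).

157 days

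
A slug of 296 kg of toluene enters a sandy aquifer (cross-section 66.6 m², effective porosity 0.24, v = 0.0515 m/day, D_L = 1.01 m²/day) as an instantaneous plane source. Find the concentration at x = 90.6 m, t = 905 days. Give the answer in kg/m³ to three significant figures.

0.102 kg/m³

For an instantaneous plane source, C(x,t) = M/(n_e·A·√(4πDt)) · exp(−(x−vt)²/(4Dt)), with n_e·A the pore (flow) area.
Plume center vt = 0.0515 × 905 = 46.6075 m, so the well at 90.6 m is 43.9925 m downgradient of the peak.
√(4πDt) = 107.2 m, giving peak height M/(n_e·A·√(4πDt)) = 296/(0.24 × 66.6 × 107.2) = 0.1727 kg/m³.
(x−vt)²/(4Dt) = (43.9925)²/(4 × 1.01 × 905) = 0.5293; exp(−0.5293) = 0.5890.
C = 0.1727 × 0.5890 = 0.102 kg/m³.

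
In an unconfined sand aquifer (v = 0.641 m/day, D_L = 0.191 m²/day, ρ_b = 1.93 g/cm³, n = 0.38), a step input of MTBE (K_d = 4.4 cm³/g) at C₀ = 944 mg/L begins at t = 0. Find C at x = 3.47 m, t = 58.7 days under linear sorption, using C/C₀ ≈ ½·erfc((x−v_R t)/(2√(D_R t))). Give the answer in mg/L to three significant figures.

Retardation factor R = 1 + ρ_b·K_d/n = 1 + 1.93 × 4.4/0.38 = 23.35.
Sorption retards both mechanisms: v_R = v/R = 0.02745 m/day, D_R = D/R = 0.008180 m²/day.
v_R·t = 0.02745 × 58.7 = 1.611315 m; 2√(D_R t) = 1.386 m; argument = (3.47 − 1.611315)/1.386 = 1.341.
C = C₀ × ½·erfc(1.341) = 944 × 0.02895 = 27.3 mg/L.

27.3 mg/L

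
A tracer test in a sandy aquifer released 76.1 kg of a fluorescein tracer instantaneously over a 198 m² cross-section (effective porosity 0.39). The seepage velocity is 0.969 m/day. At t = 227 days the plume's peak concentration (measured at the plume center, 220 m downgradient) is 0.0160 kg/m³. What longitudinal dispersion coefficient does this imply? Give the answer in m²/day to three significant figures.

At the plume center C_max = M/(n_e·A·√(4πDt)), so D = M²/(4πt·(n_e·A·C_max)²).
n_e·A·C_max = 0.39 × 198 × 0.0160 = 1.236 kg/m.
D = 76.1²/(4π × 227 × 1.236²) = 1.33 m²/day.

1.33 m²/day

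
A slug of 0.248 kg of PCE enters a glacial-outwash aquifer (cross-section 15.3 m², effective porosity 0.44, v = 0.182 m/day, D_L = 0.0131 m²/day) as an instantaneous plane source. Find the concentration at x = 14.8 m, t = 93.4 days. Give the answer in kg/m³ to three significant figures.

0.00350 kg/m³

For an instantaneous plane source, C(x,t) = M/(n_e·A·√(4πDt)) · exp(−(x−vt)²/(4Dt)), with n_e·A the pore (flow) area.
Plume center vt = 0.182 × 93.4 = 16.9988 m, so the well at 14.8 m is 2.1988 m upgradient of the peak.
√(4πDt) = 3.921 m, giving peak height M/(n_e·A·√(4πDt)) = 0.248/(0.44 × 15.3 × 3.921) = 0.009395 kg/m³.
(x−vt)²/(4Dt) = (-2.1988)²/(4 × 0.0131 × 93.4) = 0.9879; exp(−0.9879) = 0.3724.
C = 0.009395 × 0.3724 = 0.00350 kg/m³.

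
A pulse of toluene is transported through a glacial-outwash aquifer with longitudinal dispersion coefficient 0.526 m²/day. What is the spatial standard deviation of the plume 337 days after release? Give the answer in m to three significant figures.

Dispersive spreading gives a Gaussian with σ² = 2Dt; advection only shifts the center.
σ = √(2 × 0.526 × 337) = 18.8 m.

18.8 m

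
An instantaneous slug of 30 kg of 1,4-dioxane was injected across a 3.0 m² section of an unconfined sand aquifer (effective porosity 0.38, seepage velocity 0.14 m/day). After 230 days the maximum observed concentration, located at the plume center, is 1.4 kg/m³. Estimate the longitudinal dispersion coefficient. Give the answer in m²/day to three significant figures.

0.122 m²/day

At the plume center C_max = M/(n_e·A·√(4πDt)), so D = M²/(4πt·(n_e·A·C_max)²).
n_e·A·C_max = 0.38 × 3.0 × 1.4 = 1.596 kg/m.
D = 30²/(4π × 230 × 1.596²) = 0.122 m²/day.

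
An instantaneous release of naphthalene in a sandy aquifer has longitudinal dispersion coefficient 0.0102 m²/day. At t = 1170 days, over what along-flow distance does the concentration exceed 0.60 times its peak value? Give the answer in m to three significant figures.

The plume is Gaussian with σ = √(2Dt) = √(2 × 0.0102 × 1170) = 4.885 m.
C/C_peak = exp(−Δx²/(2σ²)) = 0.60 ⇒ Δx = σ·√(−2 ln 0.60) = 4.885 × 1.011 = 4.939 m.
Width = 2Δx = 9.88 m.

9.88 m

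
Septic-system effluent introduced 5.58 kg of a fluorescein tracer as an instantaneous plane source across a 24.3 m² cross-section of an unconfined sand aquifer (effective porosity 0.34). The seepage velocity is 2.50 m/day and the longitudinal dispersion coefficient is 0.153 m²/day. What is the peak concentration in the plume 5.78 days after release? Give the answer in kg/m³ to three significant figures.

0.203 kg/m³

The peak of an instantaneous 1D plume sits at x = vt; there the Gaussian factor is 1 and C_max = M/(n_e·A·√(4πDt)), where n_e·A is the pore area the mass is dissolved in.
√(4πDt) = √(4π × 0.153 × 5.78) = 3.334 m, so C_max = 5.58/(0.34 × 24.3 × 3.334) = 0.203 kg/m³.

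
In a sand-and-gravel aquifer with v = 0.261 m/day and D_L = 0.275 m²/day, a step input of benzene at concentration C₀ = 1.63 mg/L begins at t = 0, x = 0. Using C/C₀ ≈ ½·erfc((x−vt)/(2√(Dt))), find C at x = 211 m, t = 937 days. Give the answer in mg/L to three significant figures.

1.52 mg/L

For a continuous step input, C/C₀ ≈ ½·erfc((x−vt)/(2√(Dt))).
vt = 0.261 × 937 = 244.557 m and 2√(Dt) = 2√(0.275 × 937) = 32.10 m.
Argument (x−vt)/(2√(Dt)) = (211 − 244.557)/32.10 = -1.045; ½·erfc(-1.045) = 0.9303.
C = 1.63 × 0.9303 = 1.52 mg/L.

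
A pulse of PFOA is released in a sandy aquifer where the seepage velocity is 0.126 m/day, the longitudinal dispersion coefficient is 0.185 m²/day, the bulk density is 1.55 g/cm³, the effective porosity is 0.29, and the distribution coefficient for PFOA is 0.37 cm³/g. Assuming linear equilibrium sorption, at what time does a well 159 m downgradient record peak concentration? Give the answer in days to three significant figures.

Retardation factor R = 1 + ρ_b·K_d/n = 1 + 1.55 × 0.37/0.29 = 2.978.
Sorption retards both mechanisms: v_R = v/R = 0.04231 m/day, D_R = D/R = 0.06212 m²/day.
Peak time from v_R²t² + 2D_R t − x² = 0: t = (√(D_R² + v_R²x²) − D_R)/v_R².
√(D_R² + v_R²x²) = √(0.06212² + 0.04231² × 159²) = 6.728; v_R² = 0.001790.
t = (6.728 − 0.06212)/0.001790 = 3720 days.

3720 days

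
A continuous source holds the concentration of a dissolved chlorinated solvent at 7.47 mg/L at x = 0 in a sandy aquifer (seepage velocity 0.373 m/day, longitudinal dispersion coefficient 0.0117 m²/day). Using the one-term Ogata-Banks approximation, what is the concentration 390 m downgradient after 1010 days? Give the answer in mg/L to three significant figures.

0.0237 mg/L

For a continuous step input, C/C₀ ≈ ½·erfc((x−vt)/(2√(Dt))).
vt = 0.373 × 1010 = 376.73 m and 2√(Dt) = 2√(0.0117 × 1010) = 6.875 m.
Argument (x−vt)/(2√(Dt)) = (390 − 376.73)/6.875 = 1.930; ½·erfc(1.930) = 0.003172.
C = 7.47 × 0.003172 = 0.0237 mg/L.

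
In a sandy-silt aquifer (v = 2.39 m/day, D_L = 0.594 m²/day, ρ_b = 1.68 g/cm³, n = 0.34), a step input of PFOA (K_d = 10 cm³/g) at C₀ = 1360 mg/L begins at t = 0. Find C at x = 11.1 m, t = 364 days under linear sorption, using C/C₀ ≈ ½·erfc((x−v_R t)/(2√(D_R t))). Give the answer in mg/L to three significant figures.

Retardation factor R = 1 + ρ_b·K_d/n = 1 + 1.68 × 10/0.34 = 50.41.
Sorption retards both mechanisms: v_R = v/R = 0.04741 m/day, D_R = D/R = 0.01178 m²/day.
v_R·t = 0.04741 × 364 = 17.25724 m; 2√(D_R t) = 4.141 m; argument = (11.1 − 17.25724)/4.141 = -1.487.
C = C₀ × ½·erfc(-1.487) = 1360 × 0.9823 = 1340 mg/L.

1340 mg/L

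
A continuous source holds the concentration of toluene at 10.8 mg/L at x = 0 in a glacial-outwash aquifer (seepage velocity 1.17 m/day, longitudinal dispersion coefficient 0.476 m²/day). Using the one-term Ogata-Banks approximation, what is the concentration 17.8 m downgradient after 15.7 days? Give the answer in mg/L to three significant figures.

For a continuous step input, C/C₀ ≈ ½·erfc((x−vt)/(2√(Dt))).
vt = 1.17 × 15.7 = 18.369 m and 2√(Dt) = 2√(0.476 × 15.7) = 5.467 m.
Argument (x−vt)/(2√(Dt)) = (17.8 − 18.369)/5.467 = -0.1041; ½·erfc(-0.1041) = 0.5585.
C = 10.8 × 0.5585 = 6.03 mg/L.

6.03 mg/L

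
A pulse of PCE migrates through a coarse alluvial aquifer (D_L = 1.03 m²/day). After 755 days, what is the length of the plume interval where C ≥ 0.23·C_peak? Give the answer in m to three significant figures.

135 m

The plume is Gaussian with σ = √(2Dt) = √(2 × 1.03 × 755) = 39.44 m.
C/C_peak = exp(−Δx²/(2σ²)) = 0.23 ⇒ Δx = σ·√(−2 ln 0.23) = 39.44 × 1.714 = 67.60 m.
Width = 2Δx = 135 m.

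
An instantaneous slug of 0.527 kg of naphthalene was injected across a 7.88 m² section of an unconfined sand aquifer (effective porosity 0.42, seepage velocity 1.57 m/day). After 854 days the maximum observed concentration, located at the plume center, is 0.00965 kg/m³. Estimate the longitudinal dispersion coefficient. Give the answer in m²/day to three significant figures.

At the plume center C_max = M/(n_e·A·√(4πDt)), so D = M²/(4πt·(n_e·A·C_max)²).
n_e·A·C_max = 0.42 × 7.88 × 0.00965 = 0.03194 kg/m.
D = 0.527²/(4π × 854 × 0.03194²) = 0.0254 m²/day.

0.0254 m²/day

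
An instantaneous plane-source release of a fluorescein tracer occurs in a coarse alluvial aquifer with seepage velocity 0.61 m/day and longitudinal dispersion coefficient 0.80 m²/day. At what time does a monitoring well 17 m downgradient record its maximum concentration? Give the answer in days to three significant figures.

25.8 days

For the 1D instantaneous-source solution, setting ∂C/∂t = 0 at fixed x gives v²t² + 2Dt − x² = 0, so t = (√(D² + v²x²) − D)/v².
√(D² + v²x²) = √(0.80² + 0.61² × 17²) = 10.40; v² = 0.3721.
t = (10.40 − 0.80)/0.3721 = 25.8 days (vs. the pure-advection estimate x/v = 27.9 d).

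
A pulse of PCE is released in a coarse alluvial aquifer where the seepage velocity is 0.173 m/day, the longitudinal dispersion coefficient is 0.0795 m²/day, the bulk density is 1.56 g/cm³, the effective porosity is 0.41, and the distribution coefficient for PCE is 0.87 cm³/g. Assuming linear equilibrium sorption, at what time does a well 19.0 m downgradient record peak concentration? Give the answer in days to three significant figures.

Retardation factor R = 1 + ρ_b·K_d/n = 1 + 1.56 × 0.87/0.41 = 4.310.
Sorption retards both mechanisms: v_R = v/R = 0.04014 m/day, D_R = D/R = 0.01845 m²/day.
Peak time from v_R²t² + 2D_R t − x² = 0: t = (√(D_R² + v_R²x²) − D_R)/v_R².
√(D_R² + v_R²x²) = √(0.01845² + 0.04014² × 19.0²) = 0.7629; v_R² = 0.001611.
t = (0.7629 − 0.01845)/0.001611 = 462 days.

462 days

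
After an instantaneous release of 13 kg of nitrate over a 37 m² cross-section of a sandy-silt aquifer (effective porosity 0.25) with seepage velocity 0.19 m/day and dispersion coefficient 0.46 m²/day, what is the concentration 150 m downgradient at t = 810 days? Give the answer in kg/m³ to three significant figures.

For an instantaneous plane source, C(x,t) = M/(n_e·A·√(4πDt)) · exp(−(x−vt)²/(4Dt)), with n_e·A the pore (flow) area.
Plume center vt = 0.19 × 810 = 153.9 m, so the well at 150 m is 3.9 m upgradient of the peak.
√(4πDt) = 68.43 m, giving peak height M/(n_e·A·√(4πDt)) = 13/(0.25 × 37 × 68.43) = 0.02054 kg/m³.
(x−vt)²/(4Dt) = (-3.9)²/(4 × 0.46 × 810) = 0.01021; exp(−0.01021) = 0.9898.
C = 0.02054 × 0.9898 = 0.0203 kg/m³.

0.0203 kg/m³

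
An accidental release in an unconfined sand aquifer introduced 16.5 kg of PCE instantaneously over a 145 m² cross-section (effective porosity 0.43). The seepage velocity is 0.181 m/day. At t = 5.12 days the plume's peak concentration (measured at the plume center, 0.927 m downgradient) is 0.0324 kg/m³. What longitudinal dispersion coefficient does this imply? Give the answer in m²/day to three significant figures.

1.04 m²/day

At the plume center C_max = M/(n_e·A·√(4πDt)), so D = M²/(4πt·(n_e·A·C_max)²).
n_e·A·C_max = 0.43 × 145 × 0.0324 = 2.020 kg/m.
D = 16.5²/(4π × 5.12 × 2.020²) = 1.04 m²/day.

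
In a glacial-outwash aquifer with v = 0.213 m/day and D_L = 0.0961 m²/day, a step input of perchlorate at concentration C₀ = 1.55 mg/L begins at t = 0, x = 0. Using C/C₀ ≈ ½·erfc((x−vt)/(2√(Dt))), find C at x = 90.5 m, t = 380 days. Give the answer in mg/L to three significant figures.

0.204 mg/L

For a continuous step input, C/C₀ ≈ ½·erfc((x−vt)/(2√(Dt))).
vt = 0.213 × 380 = 80.94 m and 2√(Dt) = 2√(0.0961 × 380) = 12.09 m.
Argument (x−vt)/(2√(Dt)) = (90.5 − 80.94)/12.09 = 0.7907; ½·erfc(0.7907) = 0.1317.
C = 1.55 × 0.1317 = 0.204 mg/L.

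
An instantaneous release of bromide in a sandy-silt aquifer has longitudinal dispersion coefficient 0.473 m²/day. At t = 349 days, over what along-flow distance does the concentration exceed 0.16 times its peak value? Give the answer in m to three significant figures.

69.6 m

The plume is Gaussian with σ = √(2Dt) = √(2 × 0.473 × 349) = 18.17 m.
C/C_peak = exp(−Δx²/(2σ²)) = 0.16 ⇒ Δx = σ·√(−2 ln 0.16) = 18.17 × 1.914 = 34.78 m.
Width = 2Δx = 69.6 m.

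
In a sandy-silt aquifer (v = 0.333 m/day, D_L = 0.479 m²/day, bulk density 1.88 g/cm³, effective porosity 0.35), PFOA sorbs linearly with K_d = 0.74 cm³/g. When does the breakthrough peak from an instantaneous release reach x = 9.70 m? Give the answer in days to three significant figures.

125 days

Retardation factor R = 1 + ρ_b·K_d/n = 1 + 1.88 × 0.74/0.35 = 4.975.
Sorption retards both mechanisms: v_R = v/R = 0.06693 m/day, D_R = D/R = 0.09628 m²/day.
Peak time from v_R²t² + 2D_R t − x² = 0: t = (√(D_R² + v_R²x²) − D_R)/v_R².
√(D_R² + v_R²x²) = √(0.09628² + 0.06693² × 9.70²) = 0.6563; v_R² = 0.004480.
t = (0.6563 − 0.09628)/0.004480 = 125 days.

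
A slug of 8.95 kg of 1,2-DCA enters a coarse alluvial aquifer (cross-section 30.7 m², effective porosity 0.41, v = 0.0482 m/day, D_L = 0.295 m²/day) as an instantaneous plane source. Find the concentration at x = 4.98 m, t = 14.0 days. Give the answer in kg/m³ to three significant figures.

For an instantaneous plane source, C(x,t) = M/(n_e·A·√(4πDt)) · exp(−(x−vt)²/(4Dt)), with n_e·A the pore (flow) area.
Plume center vt = 0.0482 × 14.0 = 0.6748 m, so the well at 4.98 m is 4.3052 m downgradient of the peak.
√(4πDt) = 7.204 m, giving peak height M/(n_e·A·√(4πDt)) = 8.95/(0.41 × 30.7 × 7.204) = 0.09870 kg/m³.
(x−vt)²/(4Dt) = (4.3052)²/(4 × 0.295 × 14.0) = 1.122; exp(−1.122) = 0.3256.
C = 0.09870 × 0.3256 = 0.0321 kg/m³.

0.0321 kg/m³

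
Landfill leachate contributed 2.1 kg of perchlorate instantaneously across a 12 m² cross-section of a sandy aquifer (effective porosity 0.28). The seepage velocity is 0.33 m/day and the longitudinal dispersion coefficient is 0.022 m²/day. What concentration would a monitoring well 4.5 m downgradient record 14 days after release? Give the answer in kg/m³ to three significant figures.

For an instantaneous plane source, C(x,t) = M/(n_e·A·√(4πDt)) · exp(−(x−vt)²/(4Dt)), with n_e·A the pore (flow) area.
Plume center vt = 0.33 × 14 = 4.62 m, so the well at 4.5 m is 0.12 m upgradient of the peak.
√(4πDt) = 1.967 m, giving peak height M/(n_e·A·√(4πDt)) = 2.1/(0.28 × 12 × 1.967) = 0.3177 kg/m³.
(x−vt)²/(4Dt) = (-0.12)²/(4 × 0.022 × 14) = 0.01169; exp(−0.01169) = 0.9884.
C = 0.3177 × 0.9884 = 0.314 kg/m³.

0.314 kg/m³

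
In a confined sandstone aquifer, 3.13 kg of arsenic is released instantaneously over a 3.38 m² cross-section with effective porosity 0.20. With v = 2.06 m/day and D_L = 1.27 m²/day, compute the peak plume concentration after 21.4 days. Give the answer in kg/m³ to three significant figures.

0.251 kg/m³

The peak of an instantaneous 1D plume sits at x = vt; there the Gaussian factor is 1 and C_max = M/(n_e·A·√(4πDt)), where n_e·A is the pore area the mass is dissolved in.
√(4πDt) = √(4π × 1.27 × 21.4) = 18.48 m, so C_max = 3.13/(0.20 × 3.38 × 18.48) = 0.251 kg/m³.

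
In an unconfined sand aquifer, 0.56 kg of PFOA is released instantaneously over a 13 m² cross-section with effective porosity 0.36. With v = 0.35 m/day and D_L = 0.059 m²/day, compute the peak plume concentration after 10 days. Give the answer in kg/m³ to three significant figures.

0.0439 kg/m³

The peak of an instantaneous 1D plume sits at x = vt; there the Gaussian factor is 1 and C_max = M/(n_e·A·√(4πDt)), where n_e·A is the pore area the mass is dissolved in.
√(4πDt) = √(4π × 0.059 × 10) = 2.723 m, so C_max = 0.56/(0.36 × 13 × 2.723) = 0.0439 kg/m³.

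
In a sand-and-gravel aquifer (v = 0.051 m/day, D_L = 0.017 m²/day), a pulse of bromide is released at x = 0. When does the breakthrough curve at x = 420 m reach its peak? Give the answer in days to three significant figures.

8230 days

For the 1D instantaneous-source solution, setting ∂C/∂t = 0 at fixed x gives v²t² + 2Dt − x² = 0, so t = (√(D² + v²x²) − D)/v².
√(D² + v²x²) = √(0.017² + 0.051² × 420²) = 21.42; v² = 0.002601.
t = (21.42 − 0.017)/0.002601 = 8230 days (vs. the pure-advection estimate x/v = 8240 d).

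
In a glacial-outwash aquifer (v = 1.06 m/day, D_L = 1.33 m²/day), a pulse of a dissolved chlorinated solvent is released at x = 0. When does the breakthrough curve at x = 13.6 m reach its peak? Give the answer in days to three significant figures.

For the 1D instantaneous-source solution, setting ∂C/∂t = 0 at fixed x gives v²t² + 2Dt − x² = 0, so t = (√(D² + v²x²) − D)/v².
√(D² + v²x²) = √(1.33² + 1.06² × 13.6²) = 14.48; v² = 1.1236.
t = (14.48 − 1.33)/1.1236 = 11.7 days (vs. the pure-advection estimate x/v = 12.8 d).

11.7 days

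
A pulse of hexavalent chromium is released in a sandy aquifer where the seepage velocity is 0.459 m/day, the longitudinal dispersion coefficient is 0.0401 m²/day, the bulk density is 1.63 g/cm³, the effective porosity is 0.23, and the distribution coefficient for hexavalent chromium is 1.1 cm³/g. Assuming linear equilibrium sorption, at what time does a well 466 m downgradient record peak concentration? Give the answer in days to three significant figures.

Retardation factor R = 1 + ρ_b·K_d/n = 1 + 1.63 × 1.1/0.23 = 8.796.
Sorption retards both mechanisms: v_R = v/R = 0.05218 m/day, D_R = D/R = 0.004559 m²/day.
Peak time from v_R²t² + 2D_R t − x² = 0: t = (√(D_R² + v_R²x²) − D_R)/v_R².
√(D_R² + v_R²x²) = √(0.004559² + 0.05218² × 466²) = 24.32; v_R² = 0.002723.
t = (24.32 − 0.004559)/0.002723 = 8930 days.

8930 days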